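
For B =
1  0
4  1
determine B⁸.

[[1, 0], [32, 1]]

B = I + N where N = [[0, 0], [4, 0]] is strictly lower-triangular, so N² = 0.
(I + N)⁸ = I + 8·N = [[1, 0], [32, 1]].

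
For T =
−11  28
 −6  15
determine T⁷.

tr T = 4 and det T = 3, so the characteristic polynomial is λ² − (4)λ + (3) with roots 3 and 1.
Eigenvectors give P = [[2, 7], [1, 3]] with P⁻¹ = [[−3, 7], [1, −2]], and T = P·diag(3, 1)·P⁻¹.
Then T⁷ = P·diag(2187, 1)·P⁻¹ = [[4374, 7], [2187, 3]] · [[−3, 7], [1, −2]] = [[−13115, 30604], [−6558, 15303]].

[[−13115, 30604], [−6558, 15303]]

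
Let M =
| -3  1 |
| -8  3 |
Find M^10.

[[1, 0], [0, 1]]

M² = I (check: tr M = 0 and det M = -1), so M^10 = I since 10 is even.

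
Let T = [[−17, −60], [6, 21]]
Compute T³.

[[−233, −780], [78, 261]]

tr T = 4 and det T = 3, so the characteristic polynomial is λ² − (4)λ + (3) with roots 1 and 3.
Eigenvectors give P = [[−10, −3], [3, 1]] with P⁻¹ = [[−1, −3], [3, 10]], and T = P·diag(1, 3)·P⁻¹.
Then T³ = P·diag(1, 27)·P⁻¹ = [[−10, −81], [3, 27]] · [[−1, −3], [3, 10]] = [[−233, −780], [78, 261]].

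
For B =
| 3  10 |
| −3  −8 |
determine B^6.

tr B = −5 and det B = 6, so the characteristic polynomial is λ² − (−5)λ + (6) with roots −3 and −2.
Eigenvectors give P = [[−5, −2], [3, 1]] with P⁻¹ = [[1, 2], [−3, −5]], and B = P·diag(−3, −2)·P⁻¹.
Then B^6 = P·diag(729, 64)·P⁻¹ = [[−3645, −128], [2187, 64]] · [[1, 2], [−3, −5]] = [[−3261, −6650], [1995, 4054]].

[[−3261, −6650], [1995, 4054]]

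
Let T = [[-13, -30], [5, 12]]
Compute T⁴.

tr T = -1 and det T = -6, so the characteristic polynomial is λ² − (-1)λ + (-6) with roots -3 and 2.
Eigenvectors give P = [[3, 2], [-1, -1]] with P⁻¹ = [[1, 2], [-1, -3]], and T = P·diag(-3, 2)·P⁻¹.
Then T⁴ = P·diag(81, 16)·P⁻¹ = [[243, 32], [-81, -16]] · [[1, 2], [-1, -3]] = [[211, 390], [-65, -114]].

[[211, 390], [-65, -114]]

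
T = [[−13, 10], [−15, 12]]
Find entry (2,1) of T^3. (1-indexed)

tr T = −1 and det T = −6, so the characteristic polynomial is λ² − (−1)λ + (−6) with roots −3 and 2.
Eigenvectors give P = [[1, −2], [1, −3]] with P⁻¹ = [[3, −2], [1, −1]], and T = P·diag(−3, 2)·P⁻¹.
Then T^3 = P·diag(−27, 8)·P⁻¹ = [[−27, −16], [−27, −24]] · [[3, −2], [1, −1]] = [[−97, 70], [−105, 78]].

−105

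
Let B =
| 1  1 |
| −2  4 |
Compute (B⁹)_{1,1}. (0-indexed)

38854

tr B = 5 and det B = 6, so the characteristic polynomial is λ² − (5)λ + (6) with roots 3 and 2.
Eigenvectors give P = [[−1, 1], [−2, 1]] with P⁻¹ = [[1, −1], [2, −1]], and B = P·diag(3, 2)·P⁻¹.
Then B⁹ = P·diag(19683, 512)·P⁻¹ = [[−19683, 512], [−39366, 512]] · [[1, −1], [2, −1]] = [[−18659, 19171], [−38342, 38854]].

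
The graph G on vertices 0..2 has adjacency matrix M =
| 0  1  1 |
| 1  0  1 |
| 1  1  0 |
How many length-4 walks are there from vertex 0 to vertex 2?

The number of length-4 walks from vertex 0 to vertex 2 is entry (0,2) of M^4, where M is the adjacency matrix.
M^2 = [[2, 1, 1], [1, 2, 1], [1, 1, 2]]
M^3 = [[2, 3, 3], [3, 2, 3], [3, 3, 2]]
M^4 = [[6, 5, 5], [5, 6, 5], [5, 5, 6]]

5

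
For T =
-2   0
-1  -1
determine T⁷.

[[-128, 0], [-127, -1]]

tr T = -3 and det T = 2, so the characteristic polynomial is λ² − (-3)λ + (2) with roots -2 and -1.
Eigenvectors give P = [[1, 0], [1, -1]] with P⁻¹ = [[1, 0], [1, -1]], and T = P·diag(-2, -1)·P⁻¹.
Then T⁷ = P·diag(-128, -1)·P⁻¹ = [[-128, 0], [-128, 1]] · [[1, 0], [1, -1]] = [[-128, 0], [-127, -1]].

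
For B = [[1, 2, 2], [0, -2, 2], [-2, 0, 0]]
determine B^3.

[[-15, -2, -10], [4, -16, 0], [6, 4, -12]]

B^2 = [[-3, -2, 6], [-4, 4, -4], [-2, -4, -4]]
B^3 = [[-15, -2, -10], [4, -16, 0], [6, 4, -12]]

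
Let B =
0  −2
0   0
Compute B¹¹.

[[0, 0], [0, 0]]

B is strictly triangular, hence nilpotent: B² = 0, so B¹¹ = 0.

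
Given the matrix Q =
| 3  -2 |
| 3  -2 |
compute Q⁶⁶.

Q² = Q (a projection; rank 1, trace 1), so Q⁶⁶ = Q.

[[3, -2], [3, -2]]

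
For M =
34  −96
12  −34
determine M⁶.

tr M = 0 and det M = −4, so the characteristic polynomial is λ² − (0)λ + (−4) with roots 2 and −2.
Eigenvectors give P = [[3, −8], [1, −3]] with P⁻¹ = [[3, −8], [1, −3]], and M = P·diag(2, −2)·P⁻¹.
Then M⁶ = P·diag(64, 64)·P⁻¹ = [[192, −512], [64, −192]] · [[3, −8], [1, −3]] = [[64, 0], [0, 64]].

[[64, 0], [0, 64]]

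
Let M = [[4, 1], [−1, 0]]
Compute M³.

[[56, 15], [−15, −4]]

M² = [[15, 4], [−4, −1]]
M³ = [[56, 15], [−15, −4]]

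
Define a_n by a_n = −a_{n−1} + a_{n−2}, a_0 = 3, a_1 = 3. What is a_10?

With companion matrix A = [[−1, 1], [1, 0]], [a_n, a_{n−1}]ᵀ = A·[a_{n−1}, a_{n−2}]ᵀ, so [a_10, a_9]ᵀ = A⁹·[a_1, a_0]ᵀ.
A⁹ = [[−55, 34], [34, −21]], giving [a_10, a_9]ᵀ = [[−63], [39]].

−63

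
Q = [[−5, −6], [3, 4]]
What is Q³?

[[−17, −18], [9, 10]]

tr Q = −1 and det Q = −2, so the characteristic polynomial is λ² − (−1)λ + (−2) with roots 1 and −2.
Eigenvectors give P = [[−1, 2], [1, −1]] with P⁻¹ = [[1, 2], [1, 1]], and Q = P·diag(1, −2)·P⁻¹.
Then Q³ = P·diag(1, −8)·P⁻¹ = [[−1, −16], [1, 8]] · [[1, 2], [1, 1]] = [[−17, −18], [9, 10]].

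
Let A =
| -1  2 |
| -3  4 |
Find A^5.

[[-61, 62], [-93, 94]]

tr A = 3 and det A = 2, so the characteristic polynomial is λ² − (3)λ + (2) with roots 2 and 1.
Eigenvectors give P = [[2, -1], [3, -1]] with P⁻¹ = [[-1, 1], [-3, 2]], and A = P·diag(2, 1)·P⁻¹.
Then A^5 = P·diag(32, 1)·P⁻¹ = [[64, -1], [96, -1]] · [[-1, 1], [-3, 2]] = [[-61, 62], [-93, 94]].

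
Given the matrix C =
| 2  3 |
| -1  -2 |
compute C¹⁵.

[[2, 3], [-1, -2]]

C² = I (check: tr C = 0 and det C = -1), so C¹⁵ = C since 15 is odd.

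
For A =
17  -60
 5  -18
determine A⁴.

[[-179, 780], [-65, 276]]

tr A = -1 and det A = -6, so the characteristic polynomial is λ² − (-1)λ + (-6) with roots 2 and -3.
Eigenvectors give P = [[4, 3], [1, 1]] with P⁻¹ = [[1, -3], [-1, 4]], and A = P·diag(2, -3)·P⁻¹.
Then A⁴ = P·diag(16, 81)·P⁻¹ = [[64, 243], [16, 81]] · [[1, -3], [-1, 4]] = [[-179, 780], [-65, 276]].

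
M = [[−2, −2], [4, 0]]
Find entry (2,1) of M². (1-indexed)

−8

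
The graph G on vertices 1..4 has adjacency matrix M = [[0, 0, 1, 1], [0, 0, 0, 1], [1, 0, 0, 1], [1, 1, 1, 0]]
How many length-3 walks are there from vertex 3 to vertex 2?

1

The number of length-3 walks from vertex 3 to vertex 2 is entry (3,2) of M³, where M is the adjacency matrix.
M² = [[2, 1, 1, 1], [1, 1, 1, 0], [1, 1, 2, 1], [1, 0, 1, 3]]
M³ = [[2, 1, 3, 4], [1, 0, 1, 3], [3, 1, 2, 4], [4, 3, 4, 2]]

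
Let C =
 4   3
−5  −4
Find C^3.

C² = I (check: tr C = 0 and det C = −1), so C^3 = C since 3 is odd.

[[4, 3], [−5, −4]]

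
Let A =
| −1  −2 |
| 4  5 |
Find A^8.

tr A = 4 and det A = 3, so the characteristic polynomial is λ² − (4)λ + (3) with roots 3 and 1.
Eigenvectors give P = [[1, −1], [−2, 1]] with P⁻¹ = [[−1, −1], [−2, −1]], and A = P·diag(3, 1)·P⁻¹.
Then A^8 = P·diag(6561, 1)·P⁻¹ = [[6561, −1], [−13122, 1]] · [[−1, −1], [−2, −1]] = [[−6559, −6560], [13120, 13121]].

[[−6559, −6560], [13120, 13121]]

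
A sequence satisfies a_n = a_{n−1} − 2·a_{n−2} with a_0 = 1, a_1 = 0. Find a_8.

−14

With companion matrix C = [[1, −2], [1, 0]], [a_n, a_{n−1}]ᵀ = C·[a_{n−1}, a_{n−2}]ᵀ, so [a_8, a_7]ᵀ = C^7·[a_1, a_0]ᵀ.
C^7 = [[−3, −14], [7, −10]], giving [a_8, a_7]ᵀ = [[−14], [−10]].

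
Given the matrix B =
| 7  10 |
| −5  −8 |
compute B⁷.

[[2443, 4630], [−2315, −4502]]

tr B = −1 and det B = −6, so the characteristic polynomial is λ² − (−1)λ + (−6) with roots 2 and −3.
Eigenvectors give P = [[−2, −1], [1, 1]] with P⁻¹ = [[−1, −1], [1, 2]], and B = P·diag(2, −3)·P⁻¹.
Then B⁷ = P·diag(128, −2187)·P⁻¹ = [[−256, 2187], [128, −2187]] · [[−1, −1], [1, 2]] = [[2443, 4630], [−2315, −4502]].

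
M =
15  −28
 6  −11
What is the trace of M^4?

tr M = 4 and det M = 3, so the characteristic polynomial is λ² − (4)λ + (3) with roots 3 and 1.
Eigenvectors give P = [[−7, 2], [−3, 1]] with P⁻¹ = [[−1, 2], [−3, 7]], and M = P·diag(3, 1)·P⁻¹.
Then M^4 = P·diag(81, 1)·P⁻¹ = [[−567, 2], [−243, 1]] · [[−1, 2], [−3, 7]] = [[561, −1120], [240, −479]].

82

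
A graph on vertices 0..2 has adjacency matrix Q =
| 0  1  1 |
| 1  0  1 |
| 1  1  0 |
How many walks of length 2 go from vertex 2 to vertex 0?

1

The number of length-2 walks from vertex 2 to vertex 0 is entry (2,0) of Q², where Q is the adjacency matrix.
Q² = [[2, 1, 1], [1, 2, 1], [1, 1, 2]]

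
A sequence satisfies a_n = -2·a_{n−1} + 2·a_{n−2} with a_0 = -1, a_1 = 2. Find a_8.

-2448

With companion matrix T = [[-2, 2], [1, 0]], [a_n, a_{n−1}]ᵀ = T·[a_{n−1}, a_{n−2}]ᵀ, so [a_8, a_7]ᵀ = T^7·[a_1, a_0]ᵀ.
T^7 = [[-896, 656], [328, -240]], giving [a_8, a_7]ᵀ = [[-2448], [896]].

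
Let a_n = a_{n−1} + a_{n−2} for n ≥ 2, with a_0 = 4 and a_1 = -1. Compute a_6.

12

With companion matrix A = [[1, 1], [1, 0]], [a_n, a_{n−1}]ᵀ = A·[a_{n−1}, a_{n−2}]ᵀ, so [a_6, a_5]ᵀ = A⁵·[a_1, a_0]ᵀ.
A⁵ = [[8, 5], [5, 3]], giving [a_6, a_5]ᵀ = [[12], [7]].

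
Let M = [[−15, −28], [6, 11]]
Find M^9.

[[−137775, −275548], [59046, 118091]]

tr M = −4 and det M = 3, so the characteristic polynomial is λ² − (−4)λ + (3) with roots −1 and −3.
Eigenvectors give P = [[2, −7], [−1, 3]] with P⁻¹ = [[−3, −7], [−1, −2]], and M = P·diag(−1, −3)·P⁻¹.
Then M^9 = P·diag(−1, −19683)·P⁻¹ = [[−2, 137781], [1, −59049]] · [[−3, −7], [−1, −2]] = [[−137775, −275548], [59046, 118091]].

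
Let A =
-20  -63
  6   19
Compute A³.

tr A = -1 and det A = -2, so the characteristic polynomial is λ² − (-1)λ + (-2) with roots -2 and 1.
Eigenvectors give P = [[-7, -3], [2, 1]] with P⁻¹ = [[-1, -3], [2, 7]], and A = P·diag(-2, 1)·P⁻¹.
Then A³ = P·diag(-8, 1)·P⁻¹ = [[56, -3], [-16, 1]] · [[-1, -3], [2, 7]] = [[-62, -189], [18, 55]].

[[-62, -189], [18, 55]]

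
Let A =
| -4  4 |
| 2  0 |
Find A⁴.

A² = [[24, -16], [-8, 8]]
A³ = [[-128, 96], [48, -32]]
A⁴ = [[704, -512], [-256, 192]]

[[704, -512], [-256, 192]]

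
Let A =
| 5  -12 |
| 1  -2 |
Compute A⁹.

tr A = 3 and det A = 2, so the characteristic polynomial is λ² − (3)λ + (2) with roots 1 and 2.
Eigenvectors give P = [[3, -4], [1, -1]] with P⁻¹ = [[-1, 4], [-1, 3]], and A = P·diag(1, 2)·P⁻¹.
Then A⁹ = P·diag(1, 512)·P⁻¹ = [[3, -2048], [1, -512]] · [[-1, 4], [-1, 3]] = [[2045, -6132], [511, -1532]].

[[2045, -6132], [511, -1532]]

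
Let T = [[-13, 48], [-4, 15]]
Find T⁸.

[[-19679, 78720], [-6560, 26241]]

tr T = 2 and det T = -3, so the characteristic polynomial is λ² − (2)λ + (-3) with roots 3 and -1.
Eigenvectors give P = [[3, 4], [1, 1]] with P⁻¹ = [[-1, 4], [1, -3]], and T = P·diag(3, -1)·P⁻¹.
Then T⁸ = P·diag(6561, 1)·P⁻¹ = [[19683, 4], [6561, 1]] · [[-1, 4], [1, -3]] = [[-19679, 78720], [-6560, 26241]].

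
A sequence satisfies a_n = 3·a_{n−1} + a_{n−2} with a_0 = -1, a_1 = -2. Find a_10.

-98644

With companion matrix C = [[3, 1], [1, 0]], [a_n, a_{n−1}]ᵀ = C·[a_{n−1}, a_{n−2}]ᵀ, so [a_10, a_9]ᵀ = C⁹·[a_1, a_0]ᵀ.
C⁹ = [[42837, 12970], [12970, 3927]], giving [a_10, a_9]ᵀ = [[-98644], [-29867]].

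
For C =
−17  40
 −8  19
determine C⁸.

[[−26239, 65600], [−13120, 32801]]

tr C = 2 and det C = −3, so the characteristic polynomial is λ² − (2)λ + (−3) with roots −1 and 3.
Eigenvectors give P = [[−5, −2], [−2, −1]] with P⁻¹ = [[−1, 2], [2, −5]], and C = P·diag(−1, 3)·P⁻¹.
Then C⁸ = P·diag(1, 6561)·P⁻¹ = [[−5, −13122], [−2, −6561]] · [[−1, 2], [2, −5]] = [[−26239, 65600], [−13120, 32801]].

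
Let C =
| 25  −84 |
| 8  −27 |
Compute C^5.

tr C = −2 and det C = −3, so the characteristic polynomial is λ² − (−2)λ + (−3) with roots −3 and 1.
Eigenvectors give P = [[3, 7], [1, 2]] with P⁻¹ = [[−2, 7], [1, −3]], and C = P·diag(−3, 1)·P⁻¹.
Then C^5 = P·diag(−243, 1)·P⁻¹ = [[−729, 7], [−243, 2]] · [[−2, 7], [1, −3]] = [[1465, −5124], [488, −1707]].

[[1465, −5124], [488, −1707]]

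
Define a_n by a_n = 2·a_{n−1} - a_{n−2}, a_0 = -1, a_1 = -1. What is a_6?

With companion matrix C = [[2, -1], [1, 0]], [a_n, a_{n−1}]ᵀ = C·[a_{n−1}, a_{n−2}]ᵀ, so [a_6, a_5]ᵀ = C^5·[a_1, a_0]ᵀ.
C^5 = [[6, -5], [5, -4]], giving [a_6, a_5]ᵀ = [[-1], [-1]].

-1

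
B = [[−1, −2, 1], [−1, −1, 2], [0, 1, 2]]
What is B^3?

[[−8, −14, 7], [−7, −8, 14], [0, 7, 13]]

B^2 = [[3, 5, −3], [2, 5, 1], [−1, 1, 6]]
B^3 = [[−8, −14, 7], [−7, −8, 14], [0, 7, 13]]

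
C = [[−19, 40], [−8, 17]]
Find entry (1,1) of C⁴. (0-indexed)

tr C = −2 and det C = −3, so the characteristic polynomial is λ² − (−2)λ + (−3) with roots −3 and 1.
Eigenvectors give P = [[5, 2], [2, 1]] with P⁻¹ = [[1, −2], [−2, 5]], and C = P·diag(−3, 1)·P⁻¹.
Then C⁴ = P·diag(81, 1)·P⁻¹ = [[405, 2], [162, 1]] · [[1, −2], [−2, 5]] = [[401, −800], [160, −319]].

−319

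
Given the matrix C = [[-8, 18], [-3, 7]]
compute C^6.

tr C = -1 and det C = -2, so the characteristic polynomial is λ² − (-1)λ + (-2) with roots 1 and -2.
Eigenvectors give P = [[-2, 3], [-1, 1]] with P⁻¹ = [[1, -3], [1, -2]], and C = P·diag(1, -2)·P⁻¹.
Then C^6 = P·diag(1, 64)·P⁻¹ = [[-2, 192], [-1, 64]] · [[1, -3], [1, -2]] = [[190, -378], [63, -125]].

[[190, -378], [63, -125]]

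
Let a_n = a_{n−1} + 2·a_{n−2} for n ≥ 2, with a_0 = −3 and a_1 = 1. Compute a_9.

−339

With companion matrix T = [[1, 2], [1, 0]], [a_n, a_{n−1}]ᵀ = T·[a_{n−1}, a_{n−2}]ᵀ, so [a_9, a_8]ᵀ = T⁸·[a_1, a_0]ᵀ.
T⁸ = [[171, 170], [85, 86]], giving [a_9, a_8]ᵀ = [[−339], [−173]].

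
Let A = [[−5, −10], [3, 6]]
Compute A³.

A² = A (a projection; rank 1, trace 1), so A³ = A.

[[−5, −10], [3, 6]]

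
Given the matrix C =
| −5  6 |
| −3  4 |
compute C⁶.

tr C = −1 and det C = −2, so the characteristic polynomial is λ² − (−1)λ + (−2) with roots −2 and 1.
Eigenvectors give P = [[2, −1], [1, −1]] with P⁻¹ = [[1, −1], [1, −2]], and C = P·diag(−2, 1)·P⁻¹.
Then C⁶ = P·diag(64, 1)·P⁻¹ = [[128, −1], [64, −1]] · [[1, −1], [1, −2]] = [[127, −126], [63, −62]].

[[127, −126], [63, −62]]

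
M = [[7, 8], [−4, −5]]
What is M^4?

[[161, 160], [−80, −79]]

tr M = 2 and det M = −3, so the characteristic polynomial is λ² − (2)λ + (−3) with roots −1 and 3.
Eigenvectors give P = [[−1, 2], [1, −1]] with P⁻¹ = [[1, 2], [1, 1]], and M = P·diag(−1, 3)·P⁻¹.
Then M^4 = P·diag(1, 81)·P⁻¹ = [[−1, 162], [1, −81]] · [[1, 2], [1, 1]] = [[161, 160], [−80, −79]].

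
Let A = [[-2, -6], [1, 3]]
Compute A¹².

[[-2, -6], [1, 3]]

A² = A (a projection; rank 1, trace 1), so A¹² = A.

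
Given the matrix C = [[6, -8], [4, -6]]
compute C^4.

tr C = 0 and det C = -4, so the characteristic polynomial is λ² − (0)λ + (-4) with roots 2 and -2.
Eigenvectors give P = [[-2, -1], [-1, -1]] with P⁻¹ = [[-1, 1], [1, -2]], and C = P·diag(2, -2)·P⁻¹.
Then C^4 = P·diag(16, 16)·P⁻¹ = [[-32, -16], [-16, -16]] · [[-1, 1], [1, -2]] = [[16, 0], [0, 16]].

[[16, 0], [0, 16]]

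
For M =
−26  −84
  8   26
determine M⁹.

tr M = 0 and det M = −4, so the characteristic polynomial is λ² − (0)λ + (−4) with roots −2 and 2.
Eigenvectors give P = [[−7, −3], [2, 1]] with P⁻¹ = [[−1, −3], [2, 7]], and M = P·diag(−2, 2)·P⁻¹.
Then M⁹ = P·diag(−512, 512)·P⁻¹ = [[3584, −1536], [−1024, 512]] · [[−1, −3], [2, 7]] = [[−6656, −21504], [2048, 6656]].

[[−6656, −21504], [2048, 6656]]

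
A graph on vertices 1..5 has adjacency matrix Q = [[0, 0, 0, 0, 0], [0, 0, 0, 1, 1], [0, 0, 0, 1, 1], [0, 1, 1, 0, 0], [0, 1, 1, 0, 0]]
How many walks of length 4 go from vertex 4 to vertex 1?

0

The number of length-4 walks from vertex 4 to vertex 1 is entry (4,1) of Q⁴, where Q is the adjacency matrix.
Q² = [[0, 0, 0, 0, 0], [0, 2, 2, 0, 0], [0, 2, 2, 0, 0], [0, 0, 0, 2, 2], [0, 0, 0, 2, 2]]
Q³ = [[0, 0, 0, 0, 0], [0, 0, 0, 4, 4], [0, 0, 0, 4, 4], [0, 4, 4, 0, 0], [0, 4, 4, 0, 0]]
Q⁴ = [[0, 0, 0, 0, 0], [0, 8, 8, 0, 0], [0, 8, 8, 0, 0], [0, 0, 0, 8, 8], [0, 0, 0, 8, 8]]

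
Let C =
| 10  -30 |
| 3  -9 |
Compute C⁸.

C² = C (a projection; rank 1, trace 1), so C⁸ = C.

[[10, -30], [3, -9]]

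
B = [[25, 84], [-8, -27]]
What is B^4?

[[-479, -1680], [160, 561]]

tr B = -2 and det B = -3, so the characteristic polynomial is λ² − (-2)λ + (-3) with roots 1 and -3.
Eigenvectors give P = [[7, -3], [-2, 1]] with P⁻¹ = [[1, 3], [2, 7]], and B = P·diag(1, -3)·P⁻¹.
Then B^4 = P·diag(1, 81)·P⁻¹ = [[7, -243], [-2, 81]] · [[1, 3], [2, 7]] = [[-479, -1680], [160, 561]].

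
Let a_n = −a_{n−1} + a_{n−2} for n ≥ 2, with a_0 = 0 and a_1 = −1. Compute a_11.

With companion matrix C = [[−1, 1], [1, 0]], [a_n, a_{n−1}]ᵀ = C·[a_{n−1}, a_{n−2}]ᵀ, so [a_11, a_10]ᵀ = C¹⁰·[a_1, a_0]ᵀ.
C¹⁰ = [[89, −55], [−55, 34]], giving [a_11, a_10]ᵀ = [[−89], [55]].

−89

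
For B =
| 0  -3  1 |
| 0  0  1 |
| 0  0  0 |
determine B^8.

B is strictly triangular, hence nilpotent: B^3 = 0, so B^8 = 0.

[[0, 0, 0], [0, 0, 0], [0, 0, 0]]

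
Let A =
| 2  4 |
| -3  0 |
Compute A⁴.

[[16, -160], [120, 96]]

A² = [[-8, 8], [-6, -12]]
A³ = [[-40, -32], [24, -24]]
A⁴ = [[16, -160], [120, 96]]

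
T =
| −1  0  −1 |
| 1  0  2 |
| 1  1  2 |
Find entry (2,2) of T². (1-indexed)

2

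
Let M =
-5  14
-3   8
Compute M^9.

tr M = 3 and det M = 2, so the characteristic polynomial is λ² − (3)λ + (2) with roots 1 and 2.
Eigenvectors give P = [[7, -2], [3, -1]] with P⁻¹ = [[1, -2], [3, -7]], and M = P·diag(1, 2)·P⁻¹.
Then M^9 = P·diag(1, 512)·P⁻¹ = [[7, -1024], [3, -512]] · [[1, -2], [3, -7]] = [[-3065, 7154], [-1533, 3578]].

[[-3065, 7154], [-1533, 3578]]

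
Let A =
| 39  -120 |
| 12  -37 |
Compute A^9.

tr A = 2 and det A = -3, so the characteristic polynomial is λ² − (2)λ + (-3) with roots 3 and -1.
Eigenvectors give P = [[10, 3], [3, 1]] with P⁻¹ = [[1, -3], [-3, 10]], and A = P·diag(3, -1)·P⁻¹.
Then A^9 = P·diag(19683, -1)·P⁻¹ = [[196830, -3], [59049, -1]] · [[1, -3], [-3, 10]] = [[196839, -590520], [59052, -177157]].

[[196839, -590520], [59052, -177157]]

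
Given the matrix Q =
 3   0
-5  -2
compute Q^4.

[[81, 0], [-65, 16]]

tr Q = 1 and det Q = -6, so the characteristic polynomial is λ² − (1)λ + (-6) with roots -2 and 3.
Eigenvectors give P = [[0, -1], [1, 1]] with P⁻¹ = [[1, 1], [-1, 0]], and Q = P·diag(-2, 3)·P⁻¹.
Then Q^4 = P·diag(16, 81)·P⁻¹ = [[0, -81], [16, 81]] · [[1, 1], [-1, 0]] = [[81, 0], [-65, 16]].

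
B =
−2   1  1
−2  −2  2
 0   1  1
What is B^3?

[[2, 9, −3], [−24, −4, 12], [6, 3, −1]]

B^2 = [[2, −3, 1], [8, 4, −4], [−2, −1, 3]]
B^3 = [[2, 9, −3], [−24, −4, 12], [6, 3, −1]]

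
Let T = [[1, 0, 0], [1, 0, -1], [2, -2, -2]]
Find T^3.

[[1, 0, 0], [5, -4, -6], [12, -12, -16]]

T^2 = [[1, 0, 0], [-1, 2, 2], [-4, 4, 6]]
T^3 = [[1, 0, 0], [5, -4, -6], [12, -12, -16]]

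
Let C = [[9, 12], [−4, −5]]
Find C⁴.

tr C = 4 and det C = 3, so the characteristic polynomial is λ² − (4)λ + (3) with roots 1 and 3.
Eigenvectors give P = [[3, −2], [−2, 1]] with P⁻¹ = [[−1, −2], [−2, −3]], and C = P·diag(1, 3)·P⁻¹.
Then C⁴ = P·diag(1, 81)·P⁻¹ = [[3, −162], [−2, 81]] · [[−1, −2], [−2, −3]] = [[321, 480], [−160, −239]].

[[321, 480], [−160, −239]]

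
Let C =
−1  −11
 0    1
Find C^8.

C² = I (check: tr C = 0 and det C = −1), so C^8 = I since 8 is even.

[[1, 0], [0, 1]]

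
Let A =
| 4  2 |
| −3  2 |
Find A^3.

[[4, 44], [−66, −40]]

A^2 = [[10, 12], [−18, −2]]
A^3 = [[4, 44], [−66, −40]]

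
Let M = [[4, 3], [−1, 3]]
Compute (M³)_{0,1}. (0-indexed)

M² = [[13, 21], [−7, 6]]
M³ = [[31, 102], [−34, −3]]

102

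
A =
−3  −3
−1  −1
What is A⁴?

[[192, 192], [64, 64]]

A² = [[12, 12], [4, 4]]
A³ = [[−48, −48], [−16, −16]]
A⁴ = [[192, 192], [64, 64]]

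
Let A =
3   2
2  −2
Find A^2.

[[13, 2], [2, 8]]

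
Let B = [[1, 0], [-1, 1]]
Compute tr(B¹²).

B = I + N where N = [[0, 0], [-1, 0]] is strictly lower-triangular, so N² = 0.
(I + N)¹² = I + 12·N = [[1, 0], [-12, 1]].

2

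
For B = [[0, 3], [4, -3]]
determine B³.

[[-36, 63], [84, -99]]

B² = [[12, -9], [-12, 21]]
B³ = [[-36, 63], [84, -99]]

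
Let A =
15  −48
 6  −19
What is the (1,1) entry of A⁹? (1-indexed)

157455

tr A = −4 and det A = 3, so the characteristic polynomial is λ² − (−4)λ + (3) with roots −3 and −1.
Eigenvectors give P = [[−8, 3], [−3, 1]] with P⁻¹ = [[1, −3], [3, −8]], and A = P·diag(−3, −1)·P⁻¹.
Then A⁹ = P·diag(−19683, −1)·P⁻¹ = [[157464, −3], [59049, −1]] · [[1, −3], [3, −8]] = [[157455, −472368], [59046, −177139]].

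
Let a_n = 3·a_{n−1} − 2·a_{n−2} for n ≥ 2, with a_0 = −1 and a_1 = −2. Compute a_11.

With companion matrix M = [[3, −2], [1, 0]], [a_n, a_{n−1}]ᵀ = M·[a_{n−1}, a_{n−2}]ᵀ, so [a_11, a_10]ᵀ = M^10·[a_1, a_0]ᵀ.
M^10 = [[2047, −2046], [1023, −1022]], giving [a_11, a_10]ᵀ = [[−2048], [−1024]].

−2048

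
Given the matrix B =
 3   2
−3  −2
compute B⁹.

[[3, 2], [−3, −2]]

B² = B (a projection; rank 1, trace 1), so B⁹ = B.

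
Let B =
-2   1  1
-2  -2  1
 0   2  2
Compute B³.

B² = [[2, -2, 1], [8, 4, -2], [-4, 0, 6]]
B³ = [[0, 8, 2], [-24, -4, 8], [8, 8, 8]]

[[0, 8, 2], [-24, -4, 8], [8, 8, 8]]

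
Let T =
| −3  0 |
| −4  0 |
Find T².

[[9, 0], [12, 0]]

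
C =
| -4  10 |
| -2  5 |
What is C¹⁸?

[[-4, 10], [-2, 5]]

C² = C (a projection; rank 1, trace 1), so C¹⁸ = C.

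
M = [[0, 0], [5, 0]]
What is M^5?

[[0, 0], [0, 0]]

M is strictly triangular, hence nilpotent: M^2 = 0, so M^5 = 0.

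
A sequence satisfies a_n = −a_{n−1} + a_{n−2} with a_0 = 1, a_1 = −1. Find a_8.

With companion matrix Q = [[−1, 1], [1, 0]], [a_n, a_{n−1}]ᵀ = Q·[a_{n−1}, a_{n−2}]ᵀ, so [a_8, a_7]ᵀ = Q⁷·[a_1, a_0]ᵀ.
Q⁷ = [[−21, 13], [13, −8]], giving [a_8, a_7]ᵀ = [[34], [−21]].

34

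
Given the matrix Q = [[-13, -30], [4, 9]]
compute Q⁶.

[[4369, 10920], [-1456, -3639]]

tr Q = -4 and det Q = 3, so the characteristic polynomial is λ² − (-4)λ + (3) with roots -3 and -1.
Eigenvectors give P = [[-3, -5], [1, 2]] with P⁻¹ = [[-2, -5], [1, 3]], and Q = P·diag(-3, -1)·P⁻¹.
Then Q⁶ = P·diag(729, 1)·P⁻¹ = [[-2187, -5], [729, 2]] · [[-2, -5], [1, 3]] = [[4369, 10920], [-1456, -3639]].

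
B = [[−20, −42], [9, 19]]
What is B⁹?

tr B = −1 and det B = −2, so the characteristic polynomial is λ² − (−1)λ + (−2) with roots −2 and 1.
Eigenvectors give P = [[7, −2], [−3, 1]] with P⁻¹ = [[1, 2], [3, 7]], and B = P·diag(−2, 1)·P⁻¹.
Then B⁹ = P·diag(−512, 1)·P⁻¹ = [[−3584, −2], [1536, 1]] · [[1, 2], [3, 7]] = [[−3590, −7182], [1539, 3079]].

[[−3590, −7182], [1539, 3079]]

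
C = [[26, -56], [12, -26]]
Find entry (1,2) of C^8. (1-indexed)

tr C = 0 and det C = -4, so the characteristic polynomial is λ² − (0)λ + (-4) with roots 2 and -2.
Eigenvectors give P = [[7, 2], [3, 1]] with P⁻¹ = [[1, -2], [-3, 7]], and C = P·diag(2, -2)·P⁻¹.
Then C^8 = P·diag(256, 256)·P⁻¹ = [[1792, 512], [768, 256]] · [[1, -2], [-3, 7]] = [[256, 0], [0, 256]].

0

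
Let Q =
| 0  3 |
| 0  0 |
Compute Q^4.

[[0, 0], [0, 0]]

Q is strictly triangular, hence nilpotent: Q^2 = 0, so Q^4 = 0.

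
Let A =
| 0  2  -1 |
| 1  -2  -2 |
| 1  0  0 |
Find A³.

[[-8, 10, 7], [9, -20, -8], [1, -4, -4]]

A² = [[1, -4, -4], [-4, 6, 3], [0, 2, -1]]
A³ = [[-8, 10, 7], [9, -20, -8], [1, -4, -4]]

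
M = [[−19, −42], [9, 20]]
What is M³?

tr M = 1 and det M = −2, so the characteristic polynomial is λ² − (1)λ + (−2) with roots −1 and 2.
Eigenvectors give P = [[7, 2], [−3, −1]] with P⁻¹ = [[1, 2], [−3, −7]], and M = P·diag(−1, 2)·P⁻¹.
Then M³ = P·diag(−1, 8)·P⁻¹ = [[−7, 16], [3, −8]] · [[1, 2], [−3, −7]] = [[−55, −126], [27, 62]].

[[−55, −126], [27, 62]]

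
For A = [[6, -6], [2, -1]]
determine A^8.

[[25476, -37830], [12610, -18659]]

tr A = 5 and det A = 6, so the characteristic polynomial is λ² − (5)λ + (6) with roots 2 and 3.
Eigenvectors give P = [[-3, 2], [-2, 1]] with P⁻¹ = [[1, -2], [2, -3]], and A = P·diag(2, 3)·P⁻¹.
Then A^8 = P·diag(256, 6561)·P⁻¹ = [[-768, 13122], [-512, 6561]] · [[1, -2], [2, -3]] = [[25476, -37830], [12610, -18659]].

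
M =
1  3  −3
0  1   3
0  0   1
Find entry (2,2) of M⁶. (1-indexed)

M = I + N where N = [[0, 3, −3], [0, 0, 3], [0, 0, 0]] is strictly upper-triangular, so N³ = 0.
(I + N)⁶ = I + 6·N + 15·N² = [[1, 18, 117], [0, 1, 18], [0, 0, 1]].

1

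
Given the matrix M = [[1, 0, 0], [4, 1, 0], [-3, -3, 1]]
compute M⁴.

[[1, 0, 0], [16, 1, 0], [-84, -12, 1]]

M = I + N where N = [[0, 0, 0], [4, 0, 0], [-3, -3, 0]] is strictly lower-triangular, so N³ = 0.
(I + N)⁴ = I + 4·N + 6·N² = [[1, 0, 0], [16, 1, 0], [-84, -12, 1]].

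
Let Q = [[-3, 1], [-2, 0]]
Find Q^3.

tr Q = -3 and det Q = 2, so the characteristic polynomial is λ² − (-3)λ + (2) with roots -1 and -2.
Eigenvectors give P = [[-1, 1], [-2, 1]] with P⁻¹ = [[1, -1], [2, -1]], and Q = P·diag(-1, -2)·P⁻¹.
Then Q^3 = P·diag(-1, -8)·P⁻¹ = [[1, -8], [2, -8]] · [[1, -1], [2, -1]] = [[-15, 7], [-14, 6]].

[[-15, 7], [-14, 6]]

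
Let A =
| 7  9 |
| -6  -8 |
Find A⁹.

tr A = -1 and det A = -2, so the characteristic polynomial is λ² − (-1)λ + (-2) with roots -2 and 1.
Eigenvectors give P = [[-1, 3], [1, -2]] with P⁻¹ = [[2, 3], [1, 1]], and A = P·diag(-2, 1)·P⁻¹.
Then A⁹ = P·diag(-512, 1)·P⁻¹ = [[512, 3], [-512, -2]] · [[2, 3], [1, 1]] = [[1027, 1539], [-1026, -1538]].

[[1027, 1539], [-1026, -1538]]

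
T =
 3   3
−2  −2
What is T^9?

T² = T (a projection; rank 1, trace 1), so T^9 = T.

[[3, 3], [−2, −2]]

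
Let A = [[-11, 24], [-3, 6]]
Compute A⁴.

[[601, -1560], [195, -504]]

tr A = -5 and det A = 6, so the characteristic polynomial is λ² − (-5)λ + (6) with roots -2 and -3.
Eigenvectors give P = [[8, -3], [3, -1]] with P⁻¹ = [[-1, 3], [-3, 8]], and A = P·diag(-2, -3)·P⁻¹.
Then A⁴ = P·diag(16, 81)·P⁻¹ = [[128, -243], [48, -81]] · [[-1, 3], [-3, 8]] = [[601, -1560], [195, -504]].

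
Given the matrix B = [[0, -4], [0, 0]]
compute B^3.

B is strictly triangular, hence nilpotent: B^2 = 0, so B^3 = 0.

[[0, 0], [0, 0]]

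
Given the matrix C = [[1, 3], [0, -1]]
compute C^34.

[[1, 0], [0, 1]]

C² = I (check: tr C = 0 and det C = -1), so C^34 = I since 34 is even.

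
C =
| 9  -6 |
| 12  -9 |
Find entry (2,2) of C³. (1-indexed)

-81

tr C = 0 and det C = -9, so the characteristic polynomial is λ² − (0)λ + (-9) with roots 3 and -3.
Eigenvectors give P = [[1, -1], [1, -2]] with P⁻¹ = [[2, -1], [1, -1]], and C = P·diag(3, -3)·P⁻¹.
Then C³ = P·diag(27, -27)·P⁻¹ = [[27, 27], [27, 54]] · [[2, -1], [1, -1]] = [[81, -54], [108, -81]].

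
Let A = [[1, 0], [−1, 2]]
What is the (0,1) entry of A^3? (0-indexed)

0

A^2 = [[1, 0], [−3, 4]]
A^3 = [[1, 0], [−7, 8]]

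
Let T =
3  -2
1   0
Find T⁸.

tr T = 3 and det T = 2, so the characteristic polynomial is λ² − (3)λ + (2) with roots 2 and 1.
Eigenvectors give P = [[2, -1], [1, -1]] with P⁻¹ = [[1, -1], [1, -2]], and T = P·diag(2, 1)·P⁻¹.
Then T⁸ = P·diag(256, 1)·P⁻¹ = [[512, -1], [256, -1]] · [[1, -1], [1, -2]] = [[511, -510], [255, -254]].

[[511, -510], [255, -254]]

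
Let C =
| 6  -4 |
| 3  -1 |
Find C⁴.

[[276, -260], [195, -179]]

tr C = 5 and det C = 6, so the characteristic polynomial is λ² − (5)λ + (6) with roots 2 and 3.
Eigenvectors give P = [[1, 4], [1, 3]] with P⁻¹ = [[-3, 4], [1, -1]], and C = P·diag(2, 3)·P⁻¹.
Then C⁴ = P·diag(16, 81)·P⁻¹ = [[16, 324], [16, 243]] · [[-3, 4], [1, -1]] = [[276, -260], [195, -179]].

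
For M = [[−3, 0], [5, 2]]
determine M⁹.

tr M = −1 and det M = −6, so the characteristic polynomial is λ² − (−1)λ + (−6) with roots 2 and −3.
Eigenvectors give P = [[0, −1], [−1, 1]] with P⁻¹ = [[−1, −1], [−1, 0]], and M = P·diag(2, −3)·P⁻¹.
Then M⁹ = P·diag(512, −19683)·P⁻¹ = [[0, 19683], [−512, −19683]] · [[−1, −1], [−1, 0]] = [[−19683, 0], [20195, 512]].

[[−19683, 0], [20195, 512]]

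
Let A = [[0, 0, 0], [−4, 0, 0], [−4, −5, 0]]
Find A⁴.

[[0, 0, 0], [0, 0, 0], [0, 0, 0]]

A is strictly triangular, hence nilpotent: A³ = 0, so A⁴ = 0.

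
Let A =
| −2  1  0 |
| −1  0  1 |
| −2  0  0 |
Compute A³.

[[−6, 3, −2], [1, 0, −1], [−6, 4, −2]]

A² = [[3, −2, 1], [0, −1, 0], [4, −2, 0]]
A³ = [[−6, 3, −2], [1, 0, −1], [−6, 4, −2]]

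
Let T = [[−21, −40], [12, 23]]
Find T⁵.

tr T = 2 and det T = −3, so the characteristic polynomial is λ² − (2)λ + (−3) with roots −1 and 3.
Eigenvectors give P = [[−2, 5], [1, −3]] with P⁻¹ = [[−3, −5], [−1, −2]], and T = P·diag(−1, 3)·P⁻¹.
Then T⁵ = P·diag(−1, 243)·P⁻¹ = [[2, 1215], [−1, −729]] · [[−3, −5], [−1, −2]] = [[−1221, −2440], [732, 1463]].

[[−1221, −2440], [732, 1463]]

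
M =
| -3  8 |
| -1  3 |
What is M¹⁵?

M² = I (check: tr M = 0 and det M = -1), so M¹⁵ = M since 15 is odd.

[[-3, 8], [-1, 3]]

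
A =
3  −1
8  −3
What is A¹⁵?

A² = I (check: tr A = 0 and det A = −1), so A¹⁵ = A since 15 is odd.

[[3, −1], [8, −3]]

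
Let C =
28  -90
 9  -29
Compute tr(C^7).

tr C = -1 and det C = -2, so the characteristic polynomial is λ² − (-1)λ + (-2) with roots -2 and 1.
Eigenvectors give P = [[3, 10], [1, 3]] with P⁻¹ = [[-3, 10], [1, -3]], and C = P·diag(-2, 1)·P⁻¹.
Then C^7 = P·diag(-128, 1)·P⁻¹ = [[-384, 10], [-128, 3]] · [[-3, 10], [1, -3]] = [[1162, -3870], [387, -1289]].

-127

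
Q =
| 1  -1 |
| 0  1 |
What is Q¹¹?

[[1, -11], [0, 1]]

Q = I + N where N = [[0, -1], [0, 0]] is strictly upper-triangular, so N² = 0.
(I + N)¹¹ = I + 11·N = [[1, -11], [0, 1]].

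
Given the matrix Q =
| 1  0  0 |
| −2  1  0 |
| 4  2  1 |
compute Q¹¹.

Q = I + N where N = [[0, 0, 0], [−2, 0, 0], [4, 2, 0]] is strictly lower-triangular, so N³ = 0.
(I + N)¹¹ = I + 11·N + 55·N² = [[1, 0, 0], [−22, 1, 0], [−176, 22, 1]].

[[1, 0, 0], [−22, 1, 0], [−176, 22, 1]]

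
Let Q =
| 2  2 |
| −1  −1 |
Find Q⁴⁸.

Q² = Q (a projection; rank 1, trace 1), so Q⁴⁸ = Q.

[[2, 2], [−1, −1]]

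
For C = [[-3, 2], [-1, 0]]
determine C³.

C² = [[7, -6], [3, -2]]
C³ = [[-15, 14], [-7, 6]]

[[-15, 14], [-7, 6]]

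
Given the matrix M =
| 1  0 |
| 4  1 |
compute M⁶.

[[1, 0], [24, 1]]

M = I + N where N = [[0, 0], [4, 0]] is strictly lower-triangular, so N² = 0.
(I + N)⁶ = I + 6·N = [[1, 0], [24, 1]].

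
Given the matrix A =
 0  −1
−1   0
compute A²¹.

[[0, −1], [−1, 0]]

A² = I (check: tr A = 0 and det A = −1), so A²¹ = A since 21 is odd.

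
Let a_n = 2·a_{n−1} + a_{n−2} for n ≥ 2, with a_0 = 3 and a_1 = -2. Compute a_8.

With companion matrix Q = [[2, 1], [1, 0]], [a_n, a_{n−1}]ᵀ = Q·[a_{n−1}, a_{n−2}]ᵀ, so [a_8, a_7]ᵀ = Q⁷·[a_1, a_0]ᵀ.
Q⁷ = [[408, 169], [169, 70]], giving [a_8, a_7]ᵀ = [[-309], [-128]].

-309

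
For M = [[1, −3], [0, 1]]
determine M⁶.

[[1, −18], [0, 1]]

M = I + N where N = [[0, −3], [0, 0]] is strictly upper-triangular, so N² = 0.
(I + N)⁶ = I + 6·N = [[1, −18], [0, 1]].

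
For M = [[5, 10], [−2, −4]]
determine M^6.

[[5, 10], [−2, −4]]

M² = M (a projection; rank 1, trace 1), so M^6 = M.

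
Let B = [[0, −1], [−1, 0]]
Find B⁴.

[[1, 0], [0, 1]]

B² = I (check: tr B = 0 and det B = −1), so B⁴ = I since 4 is even.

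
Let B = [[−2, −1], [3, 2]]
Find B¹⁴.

[[1, 0], [0, 1]]

B² = I (check: tr B = 0 and det B = −1), so B¹⁴ = I since 14 is even.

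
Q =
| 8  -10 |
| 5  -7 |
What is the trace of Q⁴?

97

tr Q = 1 and det Q = -6, so the characteristic polynomial is λ² − (1)λ + (-6) with roots -2 and 3.
Eigenvectors give P = [[1, 2], [1, 1]] with P⁻¹ = [[-1, 2], [1, -1]], and Q = P·diag(-2, 3)·P⁻¹.
Then Q⁴ = P·diag(16, 81)·P⁻¹ = [[16, 162], [16, 81]] · [[-1, 2], [1, -1]] = [[146, -130], [65, -49]].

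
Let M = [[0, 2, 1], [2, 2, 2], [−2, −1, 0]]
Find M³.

[[−2, 6, 8], [0, 6, 12], [−4, −12, −14]]

M² = [[2, 3, 4], [0, 6, 6], [−2, −6, −4]]
M³ = [[−2, 6, 8], [0, 6, 12], [−4, −12, −14]]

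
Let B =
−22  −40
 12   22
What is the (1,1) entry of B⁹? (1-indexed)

−5632

tr B = 0 and det B = −4, so the characteristic polynomial is λ² − (0)λ + (−4) with roots −2 and 2.
Eigenvectors give P = [[−2, −5], [1, 3]] with P⁻¹ = [[−3, −5], [1, 2]], and B = P·diag(−2, 2)·P⁻¹.
Then B⁹ = P·diag(−512, 512)·P⁻¹ = [[1024, −2560], [−512, 1536]] · [[−3, −5], [1, 2]] = [[−5632, −10240], [3072, 5632]].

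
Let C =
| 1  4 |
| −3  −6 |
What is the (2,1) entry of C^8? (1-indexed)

tr C = −5 and det C = 6, so the characteristic polynomial is λ² − (−5)λ + (6) with roots −2 and −3.
Eigenvectors give P = [[4, −1], [−3, 1]] with P⁻¹ = [[1, 1], [3, 4]], and C = P·diag(−2, −3)·P⁻¹.
Then C^8 = P·diag(256, 6561)·P⁻¹ = [[1024, −6561], [−768, 6561]] · [[1, 1], [3, 4]] = [[−18659, −25220], [18915, 25476]].

18915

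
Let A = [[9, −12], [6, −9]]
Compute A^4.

tr A = 0 and det A = −9, so the characteristic polynomial is λ² − (0)λ + (−9) with roots 3 and −3.
Eigenvectors give P = [[2, 1], [1, 1]] with P⁻¹ = [[1, −1], [−1, 2]], and A = P·diag(3, −3)·P⁻¹.
Then A^4 = P·diag(81, 81)·P⁻¹ = [[162, 81], [81, 81]] · [[1, −1], [−1, 2]] = [[81, 0], [0, 81]].

[[81, 0], [0, 81]]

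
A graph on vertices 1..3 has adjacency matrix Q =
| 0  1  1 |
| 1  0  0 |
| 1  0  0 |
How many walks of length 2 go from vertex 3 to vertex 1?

0

The number of length-2 walks from vertex 3 to vertex 1 is entry (3,1) of Q^2, where Q is the adjacency matrix.
Q^2 = [[2, 0, 0], [0, 1, 1], [0, 1, 1]]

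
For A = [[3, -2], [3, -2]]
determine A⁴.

A² = [[3, -2], [3, -2]]
A³ = [[3, -2], [3, -2]]
A⁴ = [[3, -2], [3, -2]]

[[3, -2], [3, -2]]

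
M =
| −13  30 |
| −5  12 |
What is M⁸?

[[19171, −37830], [6305, −12354]]

tr M = −1 and det M = −6, so the characteristic polynomial is λ² − (−1)λ + (−6) with roots −3 and 2.
Eigenvectors give P = [[3, 2], [1, 1]] with P⁻¹ = [[1, −2], [−1, 3]], and M = P·diag(−3, 2)·P⁻¹.
Then M⁸ = P·diag(6561, 256)·P⁻¹ = [[19683, 512], [6561, 256]] · [[1, −2], [−1, 3]] = [[19171, −37830], [6305, −12354]].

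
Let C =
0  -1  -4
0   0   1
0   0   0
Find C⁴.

C is strictly triangular, hence nilpotent: C³ = 0, so C⁴ = 0.

[[0, 0, 0], [0, 0, 0], [0, 0, 0]]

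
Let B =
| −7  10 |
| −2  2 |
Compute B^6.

tr B = −5 and det B = 6, so the characteristic polynomial is λ² − (−5)λ + (6) with roots −2 and −3.
Eigenvectors give P = [[2, 5], [1, 2]] with P⁻¹ = [[−2, 5], [1, −2]], and B = P·diag(−2, −3)·P⁻¹.
Then B^6 = P·diag(64, 729)·P⁻¹ = [[128, 3645], [64, 1458]] · [[−2, 5], [1, −2]] = [[3389, −6650], [1330, −2596]].

[[3389, −6650], [1330, −2596]]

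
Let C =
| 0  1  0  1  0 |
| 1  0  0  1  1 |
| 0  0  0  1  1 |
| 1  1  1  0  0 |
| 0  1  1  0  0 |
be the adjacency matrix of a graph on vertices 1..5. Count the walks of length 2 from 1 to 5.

The number of length-2 walks from vertex 1 to vertex 5 is entry (1,5) of C², where C is the adjacency matrix.
C² = [[2, 1, 1, 1, 1], [1, 3, 2, 1, 0], [1, 2, 2, 0, 0], [1, 1, 0, 3, 2], [1, 0, 0, 2, 2]]

1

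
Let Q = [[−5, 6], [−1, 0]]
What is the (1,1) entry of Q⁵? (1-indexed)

−665

tr Q = −5 and det Q = 6, so the characteristic polynomial is λ² − (−5)λ + (6) with roots −2 and −3.
Eigenvectors give P = [[−2, −3], [−1, −1]] with P⁻¹ = [[1, −3], [−1, 2]], and Q = P·diag(−2, −3)·P⁻¹.
Then Q⁵ = P·diag(−32, −243)·P⁻¹ = [[64, 729], [32, 243]] · [[1, −3], [−1, 2]] = [[−665, 1266], [−211, 390]].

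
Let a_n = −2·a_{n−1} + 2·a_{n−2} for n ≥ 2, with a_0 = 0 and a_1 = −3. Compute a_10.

20064

With companion matrix Q = [[−2, 2], [1, 0]], [a_n, a_{n−1}]ᵀ = Q·[a_{n−1}, a_{n−2}]ᵀ, so [a_10, a_9]ᵀ = Q^9·[a_1, a_0]ᵀ.
Q^9 = [[−6688, 4896], [2448, −1792]], giving [a_10, a_9]ᵀ = [[20064], [−7344]].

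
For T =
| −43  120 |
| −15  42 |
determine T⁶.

[[6049, −15960], [1995, −5256]]

tr T = −1 and det T = −6, so the characteristic polynomial is λ² − (−1)λ + (−6) with roots −3 and 2.
Eigenvectors give P = [[−3, 8], [−1, 3]] with P⁻¹ = [[−3, 8], [−1, 3]], and T = P·diag(−3, 2)·P⁻¹.
Then T⁶ = P·diag(729, 64)·P⁻¹ = [[−2187, 512], [−729, 192]] · [[−3, 8], [−1, 3]] = [[6049, −15960], [1995, −5256]].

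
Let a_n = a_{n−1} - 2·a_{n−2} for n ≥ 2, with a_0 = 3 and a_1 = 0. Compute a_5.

With companion matrix B = [[1, -2], [1, 0]], [a_n, a_{n−1}]ᵀ = B·[a_{n−1}, a_{n−2}]ᵀ, so [a_5, a_4]ᵀ = B^4·[a_1, a_0]ᵀ.
B^4 = [[-1, 6], [-3, 2]], giving [a_5, a_4]ᵀ = [[18], [6]].

18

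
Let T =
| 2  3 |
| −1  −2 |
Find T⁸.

T² = I (check: tr T = 0 and det T = −1), so T⁸ = I since 8 is even.

[[1, 0], [0, 1]]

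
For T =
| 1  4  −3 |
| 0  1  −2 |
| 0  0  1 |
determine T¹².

T = I + N where N = [[0, 4, −3], [0, 0, −2], [0, 0, 0]] is strictly upper-triangular, so N³ = 0.
(I + N)¹² = I + 12·N + 66·N² = [[1, 48, −564], [0, 1, −24], [0, 0, 1]].

[[1, 48, −564], [0, 1, −24], [0, 0, 1]]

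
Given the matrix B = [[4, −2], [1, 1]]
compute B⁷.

tr B = 5 and det B = 6, so the characteristic polynomial is λ² − (5)λ + (6) with roots 2 and 3.
Eigenvectors give P = [[1, 2], [1, 1]] with P⁻¹ = [[−1, 2], [1, −1]], and B = P·diag(2, 3)·P⁻¹.
Then B⁷ = P·diag(128, 2187)·P⁻¹ = [[128, 4374], [128, 2187]] · [[−1, 2], [1, −1]] = [[4246, −4118], [2059, −1931]].

[[4246, −4118], [2059, −1931]]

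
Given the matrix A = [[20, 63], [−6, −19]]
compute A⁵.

[[230, 693], [−66, −199]]

tr A = 1 and det A = −2, so the characteristic polynomial is λ² − (1)λ + (−2) with roots −1 and 2.
Eigenvectors give P = [[−3, 7], [1, −2]] with P⁻¹ = [[2, 7], [1, 3]], and A = P·diag(−1, 2)·P⁻¹.
Then A⁵ = P·diag(−1, 32)·P⁻¹ = [[3, 224], [−1, −64]] · [[2, 7], [1, 3]] = [[230, 693], [−66, −199]].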